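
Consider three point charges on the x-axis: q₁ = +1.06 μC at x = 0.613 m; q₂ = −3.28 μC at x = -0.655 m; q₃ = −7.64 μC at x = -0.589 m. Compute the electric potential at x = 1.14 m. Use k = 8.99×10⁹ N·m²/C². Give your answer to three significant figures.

-3.81×10⁴ V

Electric potential is a scalar, so the contributions from each charge add algebraically: V = Σ kqᵢ/rᵢ.
Distances from the field point to each charge: r₁ = 0.527 m, r₂ = 1.79 m, r₃ = 1.73 m.
V = k[(1.06×10⁻⁶)/(0.527) + (-3.28×10⁻⁶)/(1.79) + (-7.64×10⁻⁶)/(1.73)] = -3.81×10⁴ V.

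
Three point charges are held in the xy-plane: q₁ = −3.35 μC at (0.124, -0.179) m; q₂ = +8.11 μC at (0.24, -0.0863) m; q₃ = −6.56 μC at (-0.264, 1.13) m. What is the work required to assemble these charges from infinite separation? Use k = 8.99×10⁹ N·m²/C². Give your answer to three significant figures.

-1.86 J

The assembly work is the sum of pairwise potential energies, U = Σ_{i<j} kqᵢqⱼ/rᵢⱼ.
Pair separations: r₁₂ = 0.148 m, r₁₃ = 1.37 m, r₂₃ = 1.32 m.
U = (-1.64) + (0.145) + (-0.363) = -1.86 J.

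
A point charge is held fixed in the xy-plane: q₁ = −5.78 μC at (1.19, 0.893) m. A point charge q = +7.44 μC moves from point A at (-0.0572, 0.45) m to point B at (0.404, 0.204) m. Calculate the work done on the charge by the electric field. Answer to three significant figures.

0.0778 J

The work done by the electric force is W_field = −ΔU = −q(V_B − V_A) = q(V_A − V_B).
At A: distance to the source charge is 1.32 m; V_A = kq₁/r = -3.93×10⁴ V.
At B: distance to the source charge is 1.05 m; V_B = kq₁/r = -4.97×10⁴ V.
ΔV = V_B − V_A = -1.05×10⁴ V.
W_field = −qΔV = −(7.44×10⁻⁶ C)(-1.05×10⁴ V) = 0.0778 J.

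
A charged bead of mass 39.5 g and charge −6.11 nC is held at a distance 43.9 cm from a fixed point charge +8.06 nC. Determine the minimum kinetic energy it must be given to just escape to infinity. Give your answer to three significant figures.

To just escape, total mechanical energy must reach zero at infinity: ½mv²_min + U = 0, so ½mv²_min = −U = |kQq|/r.
|U| = |kQq|/r = (8.99×10⁹ N·m²/C²)(8.06×10⁻⁹)(6.11×10⁻⁹)/(0.439) = 1.01×10⁻⁶ J.

1.01×10⁻⁶ J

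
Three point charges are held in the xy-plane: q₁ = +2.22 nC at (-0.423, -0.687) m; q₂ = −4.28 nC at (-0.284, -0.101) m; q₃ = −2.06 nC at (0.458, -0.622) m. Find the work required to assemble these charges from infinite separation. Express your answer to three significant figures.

-1.01×10⁻⁷ J

The work to assemble the configuration equals its total potential energy, U = Σ kqᵢqⱼ/rᵢⱼ over all pairs.
Pair separations: r₁₂ = 0.602 m, r₁₃ = 0.883 m, r₂₃ = 0.907 m.
U = (-1.42×10⁻⁷) + (-4.65×10⁻⁸) + (8.74×10⁻⁸) = -1.01×10⁻⁷ J.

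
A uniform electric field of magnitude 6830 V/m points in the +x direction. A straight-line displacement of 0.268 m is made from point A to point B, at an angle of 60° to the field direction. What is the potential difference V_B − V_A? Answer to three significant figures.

-915 V

Only the component of displacement along E changes the potential: ΔV = −E·d·cosθ.
ΔV = −(6830 V/m)(0.268 m)cos60° = -915 V.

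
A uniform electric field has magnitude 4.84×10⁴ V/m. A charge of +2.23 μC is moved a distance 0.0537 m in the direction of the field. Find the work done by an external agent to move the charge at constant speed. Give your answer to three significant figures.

-5.80×10⁻³ J

The potential change for a displacement 0.0537 m in the direction of the field is ΔV = −Ed = -2600 V.
W_ext = qΔV = -5.80×10⁻³ J.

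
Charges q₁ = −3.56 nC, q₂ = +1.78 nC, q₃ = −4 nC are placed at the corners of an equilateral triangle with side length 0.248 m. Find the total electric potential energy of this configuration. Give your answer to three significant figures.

2.84×10⁻⁸ J

The work to assemble the configuration equals its total potential energy, U = Σ kqᵢqⱼ/rᵢⱼ over all pairs.
All three pair separations equal the side length, 0.248 m.
U = (-2.30×10⁻⁷) + (5.16×10⁻⁷) + (-2.58×10⁻⁷) = 2.84×10⁻⁸ J.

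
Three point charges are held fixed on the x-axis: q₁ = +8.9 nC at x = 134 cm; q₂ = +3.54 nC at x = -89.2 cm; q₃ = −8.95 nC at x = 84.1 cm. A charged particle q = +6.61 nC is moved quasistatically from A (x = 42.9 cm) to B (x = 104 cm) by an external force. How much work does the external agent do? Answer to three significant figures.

For quasistatic motion the external work equals the change in potential energy: W_ext = qΔV = q(V_B − V_A).
At A: distances to the source charges are 0.911 m, 1.32 m, 0.412 m; V_A = Σ kqᵢ/rᵢ = -83.4 V.
At B: distances to the source charges are 0.300 m, 1.93 m, 0.199 m; V_B = Σ kqᵢ/rᵢ = -121 V.
ΔV = V_B − V_A = -37.8 V.
W_ext = qΔV = (6.61×10⁻⁹ C)(-37.8 V) = -2.50×10⁻⁷ J.

-2.50×10⁻⁷ J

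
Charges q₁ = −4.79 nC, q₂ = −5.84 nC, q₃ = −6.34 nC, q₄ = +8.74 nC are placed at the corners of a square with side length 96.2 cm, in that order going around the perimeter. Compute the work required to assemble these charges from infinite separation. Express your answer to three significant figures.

-4.38×10⁻⁷ J

The work to assemble the configuration equals its total potential energy, U = Σ kqᵢqⱼ/rᵢⱼ over all pairs.
The four side pairs have separation 0.962 m and the two diagonal pairs 1.36 m.
Summing all 6 pair terms gives U = -4.38×10⁻⁷ J.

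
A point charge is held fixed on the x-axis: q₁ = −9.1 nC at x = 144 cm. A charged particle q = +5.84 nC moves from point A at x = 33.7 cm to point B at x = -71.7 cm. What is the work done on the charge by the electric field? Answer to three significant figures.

-2.12×10⁻⁷ J

The work done by the electric force is W_field = −ΔU = −q(V_B − V_A) = q(V_A − V_B).
At A: distance to the source charge is 1.10 m; V_A = kq₁/r = -74.2 V.
At B: distance to the source charge is 2.16 m; V_B = kq₁/r = -37.9 V.
ΔV = V_B − V_A = 36.2 V.
W_field = −qΔV = −(5.84×10⁻⁹ C)(36.2 V) = -2.12×10⁻⁷ J.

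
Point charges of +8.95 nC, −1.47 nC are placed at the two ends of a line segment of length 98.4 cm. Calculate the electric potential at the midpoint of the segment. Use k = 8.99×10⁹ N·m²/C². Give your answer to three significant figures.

137 V

The total potential is the scalar sum of each charge's contribution, V = Σ kqᵢ/rᵢ.
Each charge is 0.492 m from the midpoint.
V = k[(8.95×10⁻⁹)/(0.492) + (-1.47×10⁻⁹)/(0.492)] = 137 V.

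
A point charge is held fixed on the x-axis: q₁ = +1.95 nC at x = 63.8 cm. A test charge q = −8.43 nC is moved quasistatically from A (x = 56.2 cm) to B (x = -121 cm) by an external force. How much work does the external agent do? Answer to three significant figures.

For quasistatic motion the external work equals the change in potential energy: W_ext = qΔV = q(V_B − V_A).
At A: distance to the source charge is 0.0760 m; V_A = kq₁/r = 231 V.
At B: distance to the source charge is 1.85 m; V_B = kq₁/r = 9.49 V.
ΔV = V_B − V_A = -221 V.
W_ext = qΔV = (-8.43×10⁻⁹ C)(-221 V) = 1.86×10⁻⁶ J.

1.86×10⁻⁶ J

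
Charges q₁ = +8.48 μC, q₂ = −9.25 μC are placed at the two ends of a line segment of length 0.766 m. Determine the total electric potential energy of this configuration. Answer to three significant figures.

-0.921 J

The assembly work is the sum of pairwise potential energies, U = Σ_{i<j} kqᵢqⱼ/rᵢⱼ.
The separation is r = 0.766 m.
U = (-0.921) = -0.921 J.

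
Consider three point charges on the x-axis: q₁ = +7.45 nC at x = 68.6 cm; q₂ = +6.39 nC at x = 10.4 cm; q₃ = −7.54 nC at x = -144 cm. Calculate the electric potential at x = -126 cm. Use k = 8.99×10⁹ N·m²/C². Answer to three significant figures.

The total potential is the scalar sum of each charge's contribution, V = Σ kqᵢ/rᵢ.
Distances from the field point to each charge: r₁ = 1.95 m, r₂ = 1.36 m, r₃ = 0.180 m.
V = k[(7.45×10⁻⁹)/(1.95) + (6.39×10⁻⁹)/(1.36) + (-7.54×10⁻⁹)/(0.180)] = -300 V.

-300 V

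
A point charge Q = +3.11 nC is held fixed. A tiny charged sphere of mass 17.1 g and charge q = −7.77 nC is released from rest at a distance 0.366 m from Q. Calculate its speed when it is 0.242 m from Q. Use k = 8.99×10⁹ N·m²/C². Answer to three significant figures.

5.96×10⁻³ m/s

Only the electrostatic force acts, so mechanical energy is conserved: ½mv² = U₁ − U₂ = kQq(1/r₁ − 1/r₂).
U₁ − U₂ = (8.99×10⁹ N·m²/C²)(3.11×10⁻⁹ C)(-7.77×10⁻⁹ C)(1/0.366 − 1/0.242) = 3.04×10⁻⁷ J.
v = √(2·3.04×10⁻⁷/0.0171) = 5.96×10⁻³ m/s.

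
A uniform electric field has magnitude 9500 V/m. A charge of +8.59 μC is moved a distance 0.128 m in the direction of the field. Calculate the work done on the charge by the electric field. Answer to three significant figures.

The potential change for a displacement 0.128 m in the direction of the field is ΔV = −Ed = -1220 V.
W_field = −qΔV = 0.0104 J.

0.0104 J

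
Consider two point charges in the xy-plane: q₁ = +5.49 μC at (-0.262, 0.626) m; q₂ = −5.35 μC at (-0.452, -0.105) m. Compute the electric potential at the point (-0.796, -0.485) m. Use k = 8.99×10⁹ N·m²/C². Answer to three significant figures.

-5.38×10⁴ V

The total potential is the scalar sum of each charge's contribution, V = Σ kqᵢ/rᵢ.
Distances from the field point to each charge: r₁ = 1.23 m, r₂ = 0.513 m.
V = k[(5.49×10⁻⁶)/(1.23) + (-5.35×10⁻⁶)/(0.513)] = -5.38×10⁴ V.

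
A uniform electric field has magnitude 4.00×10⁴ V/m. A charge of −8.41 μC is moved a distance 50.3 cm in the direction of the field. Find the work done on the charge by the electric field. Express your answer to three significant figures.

-0.169 J

The potential change for a displacement 50.3 cm in the direction of the field is ΔV = −Ed = -2.01×10⁴ V.
W_field = −qΔV = -0.169 J.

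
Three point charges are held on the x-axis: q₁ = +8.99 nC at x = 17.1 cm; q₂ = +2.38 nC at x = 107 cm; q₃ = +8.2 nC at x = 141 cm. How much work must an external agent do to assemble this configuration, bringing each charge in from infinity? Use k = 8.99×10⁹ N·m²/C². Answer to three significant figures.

1.26×10⁻⁶ J

The work to assemble the configuration equals its total potential energy, U = Σ kqᵢqⱼ/rᵢⱼ over all pairs.
Pair separations: r₁₂ = 0.899 m, r₁₃ = 1.24 m, r₂₃ = 0.340 m.
U = (2.14×10⁻⁷) + (5.35×10⁻⁷) + (5.16×10⁻⁷) = 1.26×10⁻⁶ J.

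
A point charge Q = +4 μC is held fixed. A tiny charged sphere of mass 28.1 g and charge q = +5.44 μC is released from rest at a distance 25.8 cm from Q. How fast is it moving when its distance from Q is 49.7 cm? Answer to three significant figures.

5.09 m/s

Only the electrostatic force acts, so mechanical energy is conserved: ½mv² = U₁ − U₂ = kQq(1/r₁ − 1/r₂).
U₁ − U₂ = (8.99×10⁹ N·m²/C²)(4.00×10⁻⁶ C)(5.44×10⁻⁶ C)(1/0.258 − 1/0.497) = 0.365 J.
v = √(2·0.365/0.0281) = 5.09 m/s.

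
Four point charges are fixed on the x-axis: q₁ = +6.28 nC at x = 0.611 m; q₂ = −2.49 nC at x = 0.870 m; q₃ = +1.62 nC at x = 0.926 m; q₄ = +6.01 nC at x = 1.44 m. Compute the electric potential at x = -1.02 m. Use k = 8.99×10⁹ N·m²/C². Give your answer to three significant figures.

52.2 V

Electric potential is a scalar, so the contributions from each charge add algebraically: V = Σ kqᵢ/rᵢ.
Distances from the field point to each charge: r₁ = 1.63 m, r₂ = 1.89 m, r₃ = 1.95 m, r₄ = 2.46 m.
V = k[(6.28×10⁻⁹)/(1.63) + (-2.49×10⁻⁹)/(1.89) + (1.62×10⁻⁹)/(1.95) + (6.01×10⁻⁹)/(2.46)] = 52.2 V.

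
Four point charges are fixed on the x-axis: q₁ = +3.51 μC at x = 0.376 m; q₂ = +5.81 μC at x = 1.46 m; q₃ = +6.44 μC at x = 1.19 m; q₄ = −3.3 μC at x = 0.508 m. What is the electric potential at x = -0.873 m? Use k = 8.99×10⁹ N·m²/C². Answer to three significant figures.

Electric potential is a scalar, so the contributions from each charge add algebraically: V = Σ kqᵢ/rᵢ.
Distances from the field point to each charge: r₁ = 1.25 m, r₂ = 2.33 m, r₃ = 2.06 m, r₄ = 1.38 m.
V = k[(3.51×10⁻⁶)/(1.25) + (5.81×10⁻⁶)/(2.33) + (6.44×10⁻⁶)/(2.06) + (-3.30×10⁻⁶)/(1.38)] = 5.42×10⁴ V.

5.42×10⁴ V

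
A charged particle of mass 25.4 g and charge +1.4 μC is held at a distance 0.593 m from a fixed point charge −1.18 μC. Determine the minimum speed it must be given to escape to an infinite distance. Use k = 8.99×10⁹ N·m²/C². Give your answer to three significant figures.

To just escape, total mechanical energy must reach zero at infinity: ½mv²_min + U = 0, so ½mv²_min = −U = |kQq|/r.
|U| = |kQq|/r = (8.99×10⁹ N·m²/C²)(1.18×10⁻⁶)(1.40×10⁻⁶)/(0.593) = 0.0250 J.
v_min = √(2|U|/m) = √(2·0.0250/0.0254) = 1.40 m/s.

1.40 m/s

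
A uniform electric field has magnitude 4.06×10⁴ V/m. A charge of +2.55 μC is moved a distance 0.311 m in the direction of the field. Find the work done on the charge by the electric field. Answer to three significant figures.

The potential change for a displacement 0.311 m in the direction of the field is ΔV = −Ed = -1.26×10⁴ V.
W_field = −qΔV = 0.0322 J.

0.0322 J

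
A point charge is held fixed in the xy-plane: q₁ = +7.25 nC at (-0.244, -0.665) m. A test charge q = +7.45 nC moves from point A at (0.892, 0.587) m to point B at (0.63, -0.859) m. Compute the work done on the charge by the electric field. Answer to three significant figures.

The work done by the electric force is W_field = −ΔU = −q(V_B − V_A) = q(V_A − V_B).
At A: distance to the source charge is 1.69 m; V_A = kq₁/r = 38.6 V.
At B: distance to the source charge is 0.895 m; V_B = kq₁/r = 72.8 V.
ΔV = V_B − V_A = 34.2 V.
W_field = −qΔV = −(7.45×10⁻⁹ C)(34.2 V) = -2.55×10⁻⁷ J.

-2.55×10⁻⁷ J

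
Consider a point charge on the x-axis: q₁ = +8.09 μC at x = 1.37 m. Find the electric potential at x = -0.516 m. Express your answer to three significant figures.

3.86×10⁴ V

Electric potential is a scalar, so the contributions from each charge add algebraically: V = Σ kqᵢ/rᵢ.
V = k[(8.09×10⁻⁶)/(1.89)] = 3.86×10⁴ V.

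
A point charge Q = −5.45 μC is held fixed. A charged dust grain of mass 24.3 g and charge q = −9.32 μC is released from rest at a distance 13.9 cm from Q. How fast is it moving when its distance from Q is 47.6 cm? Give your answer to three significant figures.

Only the electrostatic force acts, so mechanical energy is conserved: ½mv² = U₁ − U₂ = kQq(1/r₁ − 1/r₂).
U₁ − U₂ = (8.99×10⁹ N·m²/C²)(-5.45×10⁻⁶ C)(-9.32×10⁻⁶ C)(1/0.139 − 1/0.476) = 2.33 J.
v = √(2·2.33/0.0243) = 13.8 m/s.

13.8 m/s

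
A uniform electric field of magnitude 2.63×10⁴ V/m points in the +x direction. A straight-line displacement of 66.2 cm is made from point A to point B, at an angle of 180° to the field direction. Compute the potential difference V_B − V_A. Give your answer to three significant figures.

1.74×10⁴ V

Only the component of displacement along E changes the potential: ΔV = −E·d·cosθ.
ΔV = −(2.63×10⁴ V/m)(0.662 m)cos180° = 1.74×10⁴ V.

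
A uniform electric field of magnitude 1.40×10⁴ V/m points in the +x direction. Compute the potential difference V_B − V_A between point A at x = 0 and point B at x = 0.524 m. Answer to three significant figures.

In a uniform field, potential decreases in the direction of E: V_B − V_A = −E·Δx.
V_B − V_A = −(1.40×10⁴ V/m)(0.524 m) = -7340 V.

-7340 V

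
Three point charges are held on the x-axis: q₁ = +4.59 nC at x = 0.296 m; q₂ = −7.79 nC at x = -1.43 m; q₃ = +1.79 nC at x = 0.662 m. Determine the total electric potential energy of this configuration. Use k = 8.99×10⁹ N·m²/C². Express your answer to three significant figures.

The assembly work is the sum of pairwise potential energies, U = Σ_{i<j} kqᵢqⱼ/rᵢⱼ.
Pair separations: r₁₂ = 1.73 m, r₁₃ = 0.366 m, r₂₃ = 2.09 m.
U = (-1.86×10⁻⁷) + (2.02×10⁻⁷) + (-5.99×10⁻⁸) = -4.43×10⁻⁸ J.

-4.43×10⁻⁸ J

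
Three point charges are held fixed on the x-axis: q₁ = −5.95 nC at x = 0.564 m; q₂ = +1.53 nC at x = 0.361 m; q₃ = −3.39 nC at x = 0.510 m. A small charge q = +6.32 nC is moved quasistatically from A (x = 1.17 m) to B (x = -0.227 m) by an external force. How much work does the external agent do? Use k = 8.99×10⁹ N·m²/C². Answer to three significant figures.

For quasistatic motion the external work equals the change in potential energy: W_ext = qΔV = q(V_B − V_A).
At A: distances to the source charges are 0.606 m, 0.809 m, 0.660 m; V_A = Σ kqᵢ/rᵢ = -117 V.
At B: distances to the source charges are 0.791 m, 0.588 m, 0.737 m; V_B = Σ kqᵢ/rᵢ = -85.6 V.
ΔV = V_B − V_A = 31.9 V.
W_ext = qΔV = (6.32×10⁻⁹ C)(31.9 V) = 2.01×10⁻⁷ J.

2.01×10⁻⁷ J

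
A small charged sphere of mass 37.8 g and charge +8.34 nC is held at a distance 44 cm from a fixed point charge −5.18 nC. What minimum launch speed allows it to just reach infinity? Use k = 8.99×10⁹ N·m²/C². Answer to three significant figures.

To just escape, total mechanical energy must reach zero at infinity: ½mv²_min + U = 0, so ½mv²_min = −U = |kQq|/r.
|U| = |kQq|/r = (8.99×10⁹ N·m²/C²)(5.18×10⁻⁹)(8.34×10⁻⁹)/(0.440) = 8.83×10⁻⁷ J.
v_min = √(2|U|/m) = √(2·8.83×10⁻⁷/0.0378) = 6.83×10⁻³ m/s.

6.83×10⁻³ m/s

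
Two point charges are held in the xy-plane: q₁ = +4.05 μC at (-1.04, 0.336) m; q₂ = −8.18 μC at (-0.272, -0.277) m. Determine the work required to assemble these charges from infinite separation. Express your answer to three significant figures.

The assembly work is the sum of pairwise potential energies, U = Σ_{i<j} kqᵢqⱼ/rᵢⱼ.
Pair separations: r₁₂ = 0.983 m.
U = (-0.303) = -0.303 J.

-0.303 J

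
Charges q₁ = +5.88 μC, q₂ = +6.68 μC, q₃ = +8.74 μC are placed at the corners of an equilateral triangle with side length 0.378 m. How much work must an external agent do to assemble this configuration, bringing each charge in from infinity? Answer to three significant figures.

3.54 J

The work to assemble the configuration equals its total potential energy, U = Σ kqᵢqⱼ/rᵢⱼ over all pairs.
All three pair separations equal the side length, 0.378 m.
U = (0.934) + (1.22) + (1.39) = 3.54 J.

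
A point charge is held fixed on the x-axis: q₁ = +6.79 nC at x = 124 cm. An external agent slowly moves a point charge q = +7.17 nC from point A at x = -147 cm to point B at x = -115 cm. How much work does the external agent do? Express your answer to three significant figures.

For quasistatic motion the external work equals the change in potential energy: W_ext = qΔV = q(V_B − V_A).
At A: distance to the source charge is 2.71 m; V_A = kq₁/r = 22.5 V.
At B: distance to the source charge is 2.39 m; V_B = kq₁/r = 25.5 V.
ΔV = V_B − V_A = 3.02 V.
W_ext = qΔV = (7.17×10⁻⁹ C)(3.02 V) = 2.16×10⁻⁸ J.

2.16×10⁻⁸ J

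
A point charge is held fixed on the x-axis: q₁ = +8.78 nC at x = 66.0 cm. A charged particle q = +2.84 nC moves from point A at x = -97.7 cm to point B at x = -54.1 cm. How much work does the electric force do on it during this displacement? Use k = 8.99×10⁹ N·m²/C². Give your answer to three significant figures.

The work done by the electric force is W_field = −ΔU = −q(V_B − V_A) = q(V_A − V_B).
At A: distance to the source charge is 1.64 m; V_A = kq₁/r = 48.2 V.
At B: distance to the source charge is 1.20 m; V_B = kq₁/r = 65.7 V.
ΔV = V_B − V_A = 17.5 V.
W_field = −qΔV = −(2.84×10⁻⁹ C)(17.5 V) = -4.97×10⁻⁸ J.

-4.97×10⁻⁸ J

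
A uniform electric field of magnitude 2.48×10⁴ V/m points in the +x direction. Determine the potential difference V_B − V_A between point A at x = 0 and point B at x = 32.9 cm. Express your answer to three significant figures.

In a uniform field, potential decreases in the direction of E: V_B − V_A = −E·Δx.
V_B − V_A = −(2.48×10⁴ V/m)(0.329 m) = -8160 V.

-8160 V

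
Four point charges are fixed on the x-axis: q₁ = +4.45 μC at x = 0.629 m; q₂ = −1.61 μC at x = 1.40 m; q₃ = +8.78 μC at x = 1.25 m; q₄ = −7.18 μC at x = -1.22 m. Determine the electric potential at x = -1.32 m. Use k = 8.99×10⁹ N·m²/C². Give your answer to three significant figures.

Electric potential is a scalar, so the contributions from each charge add algebraically: V = Σ kqᵢ/rᵢ.
Distances from the field point to each charge: r₁ = 1.95 m, r₂ = 2.72 m, r₃ = 2.57 m, r₄ = 0.100 m.
V = k[(4.45×10⁻⁶)/(1.95) + (-1.61×10⁻⁶)/(2.72) + (8.78×10⁻⁶)/(2.57) + (-7.18×10⁻⁶)/(0.100)] = -6.00×10⁵ V.

-6.00×10⁵ V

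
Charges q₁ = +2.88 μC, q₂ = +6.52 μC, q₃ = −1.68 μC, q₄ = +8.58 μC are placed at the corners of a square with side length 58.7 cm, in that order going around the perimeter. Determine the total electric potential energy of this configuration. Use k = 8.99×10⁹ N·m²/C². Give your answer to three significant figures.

0.831 J

The assembly work is the sum of pairwise potential energies, U = Σ_{i<j} kqᵢqⱼ/rᵢⱼ.
The four side pairs have separation 0.587 m and the two diagonal pairs 0.830 m.
Summing all 6 pair terms gives U = 0.831 J.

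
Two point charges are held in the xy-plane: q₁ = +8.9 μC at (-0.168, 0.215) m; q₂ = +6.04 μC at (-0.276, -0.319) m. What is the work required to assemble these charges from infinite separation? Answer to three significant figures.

The assembly work is the sum of pairwise potential energies, U = Σ_{i<j} kqᵢqⱼ/rᵢⱼ.
Pair separations: r₁₂ = 0.545 m.
U = (0.887) = 0.887 J.

0.887 J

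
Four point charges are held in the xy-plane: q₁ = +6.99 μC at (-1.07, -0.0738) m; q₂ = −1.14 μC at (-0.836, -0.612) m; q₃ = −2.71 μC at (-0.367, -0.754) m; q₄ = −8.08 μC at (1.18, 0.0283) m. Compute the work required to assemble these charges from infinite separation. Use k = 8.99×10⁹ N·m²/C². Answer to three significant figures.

-0.312 J

The work to assemble the configuration equals its total potential energy, U = Σ kqᵢqⱼ/rᵢⱼ over all pairs.
Pair separations: r₁₂ = 0.587 m, r₁₃ = 0.978 m, r₁₄ = 2.25 m, r₂₃ = 0.490 m, r₂₄ = 2.12 m, r₃₄ = 1.73 m.
Summing all 6 pair terms gives U = -0.312 J.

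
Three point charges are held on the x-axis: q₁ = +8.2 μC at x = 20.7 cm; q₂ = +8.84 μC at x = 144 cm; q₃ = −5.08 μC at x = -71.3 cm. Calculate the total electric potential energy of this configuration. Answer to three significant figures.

The work to assemble the configuration equals its total potential energy, U = Σ kqᵢqⱼ/rᵢⱼ over all pairs.
Pair separations: r₁₂ = 1.23 m, r₁₃ = 0.920 m, r₂₃ = 2.15 m.
U = (0.529) + (-0.407) + (-0.188) = -0.0660 J.

-0.0660 J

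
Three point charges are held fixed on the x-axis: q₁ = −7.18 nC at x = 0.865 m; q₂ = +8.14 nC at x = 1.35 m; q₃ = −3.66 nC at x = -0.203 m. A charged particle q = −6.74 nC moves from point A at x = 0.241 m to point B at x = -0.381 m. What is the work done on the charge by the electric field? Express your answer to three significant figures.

The work done by the electric force is W_field = −ΔU = −q(V_B − V_A) = q(V_A − V_B).
At A: distances to the source charges are 0.624 m, 1.11 m, 0.444 m; V_A = Σ kqᵢ/rᵢ = -112 V.
At B: distances to the source charges are 1.25 m, 1.73 m, 0.178 m; V_B = Σ kqᵢ/rᵢ = -194 V.
ΔV = V_B − V_A = -82.8 V.
W_field = −qΔV = −(-6.74×10⁻⁹ C)(-82.8 V) = -5.58×10⁻⁷ J.

-5.58×10⁻⁷ J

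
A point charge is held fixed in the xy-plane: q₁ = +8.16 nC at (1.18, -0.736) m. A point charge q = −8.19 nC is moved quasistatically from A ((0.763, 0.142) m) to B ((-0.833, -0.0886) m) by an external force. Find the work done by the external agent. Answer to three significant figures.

For quasistatic motion the external work equals the change in potential energy: W_ext = qΔV = q(V_B − V_A).
At A: distance to the source charge is 0.972 m; V_A = kq₁/r = 75.5 V.
At B: distance to the source charge is 2.11 m; V_B = kq₁/r = 34.7 V.
ΔV = V_B − V_A = -40.8 V.
W_ext = qΔV = (-8.19×10⁻⁹ C)(-40.8 V) = 3.34×10⁻⁷ J.

3.34×10⁻⁷ J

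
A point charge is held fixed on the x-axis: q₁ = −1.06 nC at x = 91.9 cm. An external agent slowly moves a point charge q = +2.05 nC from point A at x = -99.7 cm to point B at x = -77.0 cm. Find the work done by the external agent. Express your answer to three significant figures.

For quasistatic motion the external work equals the change in potential energy: W_ext = qΔV = q(V_B − V_A).
At A: distance to the source charge is 1.92 m; V_A = kq₁/r = -4.97 V.
At B: distance to the source charge is 1.69 m; V_B = kq₁/r = -5.64 V.
ΔV = V_B − V_A = -0.668 V.
W_ext = qΔV = (2.05×10⁻⁹ C)(-0.668 V) = -1.37×10⁻⁹ J.

-1.37×10⁻⁹ J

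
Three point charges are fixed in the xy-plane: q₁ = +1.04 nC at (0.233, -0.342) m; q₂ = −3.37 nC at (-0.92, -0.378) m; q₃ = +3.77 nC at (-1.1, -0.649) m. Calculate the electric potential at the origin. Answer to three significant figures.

18.7 V

Electric potential is a scalar, so the contributions from each charge add algebraically: V = Σ kqᵢ/rᵢ.
Distances from the field point to each charge: r₁ = 0.414 m, r₂ = 0.995 m, r₃ = 1.28 m.
V = k[(1.04×10⁻⁹)/(0.414) + (-3.37×10⁻⁹)/(0.995) + (3.77×10⁻⁹)/(1.28)] = 18.7 V.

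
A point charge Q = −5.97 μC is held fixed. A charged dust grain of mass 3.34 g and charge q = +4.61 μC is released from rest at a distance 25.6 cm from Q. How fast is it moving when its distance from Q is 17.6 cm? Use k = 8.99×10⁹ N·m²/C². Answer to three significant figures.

16.2 m/s

Only the electrostatic force acts, so mechanical energy is conserved: ½mv² = U₁ − U₂ = kQq(1/r₁ − 1/r₂).
U₁ − U₂ = (8.99×10⁹ N·m²/C²)(-5.97×10⁻⁶ C)(4.61×10⁻⁶ C)(1/0.256 − 1/0.176) = 0.439 J.
v = √(2·0.439/3.34×10⁻³) = 16.2 m/s.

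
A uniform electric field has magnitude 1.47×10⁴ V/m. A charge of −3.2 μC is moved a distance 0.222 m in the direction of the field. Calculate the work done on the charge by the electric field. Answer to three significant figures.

The potential change for a displacement 0.222 m in the direction of the field is ΔV = −Ed = -3260 V.
W_field = −qΔV = -0.0104 J.

-0.0104 J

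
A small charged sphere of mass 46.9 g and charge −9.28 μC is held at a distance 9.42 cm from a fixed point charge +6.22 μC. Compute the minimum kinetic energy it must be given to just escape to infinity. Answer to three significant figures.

5.51 J

To just escape, total mechanical energy must reach zero at infinity: ½mv²_min + U = 0, so ½mv²_min = −U = |kQq|/r.
|U| = |kQq|/r = (8.99×10⁹ N·m²/C²)(6.22×10⁻⁶)(9.28×10⁻⁶)/(0.0942) = 5.51 J.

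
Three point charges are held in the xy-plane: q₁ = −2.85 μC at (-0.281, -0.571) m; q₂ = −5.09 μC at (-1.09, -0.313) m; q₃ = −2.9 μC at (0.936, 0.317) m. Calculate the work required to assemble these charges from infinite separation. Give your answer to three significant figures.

0.265 J

The assembly work is the sum of pairwise potential energies, U = Σ_{i<j} kqᵢqⱼ/rᵢⱼ.
Pair separations: r₁₂ = 0.849 m, r₁₃ = 1.51 m, r₂₃ = 2.12 m.
U = (0.154) + (0.0493) + (0.0625) = 0.265 J.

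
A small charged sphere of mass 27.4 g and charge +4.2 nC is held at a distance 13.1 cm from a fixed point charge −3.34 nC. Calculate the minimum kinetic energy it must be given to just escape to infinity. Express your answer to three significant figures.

9.63×10⁻⁷ J

To just escape, total mechanical energy must reach zero at infinity: ½mv²_min + U = 0, so ½mv²_min = −U = |kQq|/r.
|U| = |kQq|/r = (8.99×10⁹ N·m²/C²)(3.34×10⁻⁹)(4.20×10⁻⁹)/(0.131) = 9.63×10⁻⁷ J.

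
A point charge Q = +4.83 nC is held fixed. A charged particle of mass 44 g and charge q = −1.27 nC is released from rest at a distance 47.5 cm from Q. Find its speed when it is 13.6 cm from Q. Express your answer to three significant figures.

Only the electrostatic force acts, so mechanical energy is conserved: ½mv² = U₁ − U₂ = kQq(1/r₁ − 1/r₂).
U₁ − U₂ = (8.99×10⁹ N·m²/C²)(4.83×10⁻⁹ C)(-1.27×10⁻⁹ C)(1/0.475 − 1/0.136) = 2.89×10⁻⁷ J.
v = √(2·2.89×10⁻⁷/0.0440) = 3.63×10⁻³ m/s.

3.63×10⁻³ m/s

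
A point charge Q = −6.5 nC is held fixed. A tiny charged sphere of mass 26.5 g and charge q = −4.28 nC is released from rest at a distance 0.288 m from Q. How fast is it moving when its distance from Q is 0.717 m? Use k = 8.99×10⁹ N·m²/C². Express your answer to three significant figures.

6.26×10⁻³ m/s

Only the electrostatic force acts, so mechanical energy is conserved: ½mv² = U₁ − U₂ = kQq(1/r₁ − 1/r₂).
U₁ − U₂ = (8.99×10⁹ N·m²/C²)(-6.50×10⁻⁹ C)(-4.28×10⁻⁹ C)(1/0.288 − 1/0.717) = 5.20×10⁻⁷ J.
v = √(2·5.20×10⁻⁷/0.0265) = 6.26×10⁻³ m/s.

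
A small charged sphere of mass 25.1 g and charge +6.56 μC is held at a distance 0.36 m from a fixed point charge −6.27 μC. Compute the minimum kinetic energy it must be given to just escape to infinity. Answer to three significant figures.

To just escape, total mechanical energy must reach zero at infinity: ½mv²_min + U = 0, so ½mv²_min = −U = |kQq|/r.
|U| = |kQq|/r = (8.99×10⁹ N·m²/C²)(6.27×10⁻⁶)(6.56×10⁻⁶)/(0.360) = 1.03 J.

1.03 J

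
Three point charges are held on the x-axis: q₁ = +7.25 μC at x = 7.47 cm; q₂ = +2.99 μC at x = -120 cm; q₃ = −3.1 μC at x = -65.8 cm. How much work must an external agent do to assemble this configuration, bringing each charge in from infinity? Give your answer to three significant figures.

The work to assemble the configuration equals its total potential energy, U = Σ kqᵢqⱼ/rᵢⱼ over all pairs.
Pair separations: r₁₂ = 1.27 m, r₁₃ = 0.733 m, r₂₃ = 0.542 m.
U = (0.153) + (-0.276) + (-0.154) = -0.277 J.

-0.277 J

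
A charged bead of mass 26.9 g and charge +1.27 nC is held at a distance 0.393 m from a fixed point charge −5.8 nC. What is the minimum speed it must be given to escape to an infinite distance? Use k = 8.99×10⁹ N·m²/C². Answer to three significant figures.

To just escape, total mechanical energy must reach zero at infinity: ½mv²_min + U = 0, so ½mv²_min = −U = |kQq|/r.
|U| = |kQq|/r = (8.99×10⁹ N·m²/C²)(5.80×10⁻⁹)(1.27×10⁻⁹)/(0.393) = 1.68×10⁻⁷ J.
v_min = √(2|U|/m) = √(2·1.68×10⁻⁷/0.0269) = 3.54×10⁻³ m/s.

3.54×10⁻³ m/s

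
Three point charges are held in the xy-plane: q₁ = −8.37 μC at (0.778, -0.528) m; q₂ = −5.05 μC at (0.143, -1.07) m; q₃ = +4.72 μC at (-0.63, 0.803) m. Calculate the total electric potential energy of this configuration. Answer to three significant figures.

0.166 J

The work to assemble the configuration equals its total potential energy, U = Σ kqᵢqⱼ/rᵢⱼ over all pairs.
Pair separations: r₁₂ = 0.835 m, r₁₃ = 1.94 m, r₂₃ = 2.03 m.
U = (0.455) + (-0.183) + (-0.106) = 0.166 J.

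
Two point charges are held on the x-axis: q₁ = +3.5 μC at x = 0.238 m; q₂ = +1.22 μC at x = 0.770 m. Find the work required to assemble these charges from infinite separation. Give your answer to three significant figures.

The work to assemble the configuration equals its total potential energy, U = Σ kqᵢqⱼ/rᵢⱼ over all pairs.
Pair separations: r₁₂ = 0.532 m.
U = (0.0722) = 0.0722 J.

0.0722 J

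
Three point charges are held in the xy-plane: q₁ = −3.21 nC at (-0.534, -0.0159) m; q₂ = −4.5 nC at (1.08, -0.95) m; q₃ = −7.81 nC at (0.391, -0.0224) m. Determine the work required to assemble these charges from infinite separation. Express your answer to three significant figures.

The assembly work is the sum of pairwise potential energies, U = Σ_{i<j} kqᵢqⱼ/rᵢⱼ.
Pair separations: r₁₂ = 1.86 m, r₁₃ = 0.925 m, r₂₃ = 1.16 m.
U = (6.96×10⁻⁸) + (2.44×10⁻⁷) + (2.73×10⁻⁷) = 5.87×10⁻⁷ J.

5.87×10⁻⁷ J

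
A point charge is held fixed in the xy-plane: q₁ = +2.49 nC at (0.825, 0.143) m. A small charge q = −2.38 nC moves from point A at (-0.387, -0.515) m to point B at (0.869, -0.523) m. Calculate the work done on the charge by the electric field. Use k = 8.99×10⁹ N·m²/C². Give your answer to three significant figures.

4.12×10⁻⁸ J

The work done by the electric force is W_field = −ΔU = −q(V_B − V_A) = q(V_A − V_B).
At A: distance to the source charge is 1.38 m; V_A = kq₁/r = 16.2 V.
At B: distance to the source charge is 0.667 m; V_B = kq₁/r = 33.5 V.
ΔV = V_B − V_A = 17.3 V.
W_field = −qΔV = −(-2.38×10⁻⁹ C)(17.3 V) = 4.12×10⁻⁸ J.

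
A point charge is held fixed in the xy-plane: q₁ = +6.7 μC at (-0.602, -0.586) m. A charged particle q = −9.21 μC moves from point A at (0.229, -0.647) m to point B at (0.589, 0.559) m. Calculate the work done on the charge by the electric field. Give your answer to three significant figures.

-0.330 J

The work done by the electric force is W_field = −ΔU = −q(V_B − V_A) = q(V_A − V_B).
At A: distance to the source charge is 0.833 m; V_A = kq₁/r = 7.23×10⁴ V.
At B: distance to the source charge is 1.65 m; V_B = kq₁/r = 3.65×10⁴ V.
ΔV = V_B − V_A = -3.58×10⁴ V.
W_field = −qΔV = −(-9.21×10⁻⁶ C)(-3.58×10⁴ V) = -0.330 J.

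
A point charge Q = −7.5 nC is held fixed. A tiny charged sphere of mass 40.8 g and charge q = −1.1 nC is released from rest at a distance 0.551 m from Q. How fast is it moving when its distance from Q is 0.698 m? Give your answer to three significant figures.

Only the electrostatic force acts, so mechanical energy is conserved: ½mv² = U₁ − U₂ = kQq(1/r₁ − 1/r₂).
U₁ − U₂ = (8.99×10⁹ N·m²/C²)(-7.50×10⁻⁹ C)(-1.10×10⁻⁹ C)(1/0.551 − 1/0.698) = 2.83×10⁻⁸ J.
v = √(2·2.83×10⁻⁸/0.0408) = 1.18×10⁻³ m/s.

1.18×10⁻³ m/s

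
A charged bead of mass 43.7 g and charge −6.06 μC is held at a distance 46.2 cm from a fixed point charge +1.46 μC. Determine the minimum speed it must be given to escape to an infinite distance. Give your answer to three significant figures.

To just escape, total mechanical energy must reach zero at infinity: ½mv²_min + U = 0, so ½mv²_min = −U = |kQq|/r.
|U| = |kQq|/r = (8.99×10⁹ N·m²/C²)(1.46×10⁻⁶)(6.06×10⁻⁶)/(0.462) = 0.172 J.
v_min = √(2|U|/m) = √(2·0.172/0.0437) = 2.81 m/s.

2.81 m/s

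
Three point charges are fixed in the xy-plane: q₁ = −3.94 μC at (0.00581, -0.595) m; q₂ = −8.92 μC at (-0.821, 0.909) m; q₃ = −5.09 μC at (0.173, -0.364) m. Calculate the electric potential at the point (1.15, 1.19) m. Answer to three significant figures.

Electric potential is a scalar, so the contributions from each charge add algebraically: V = Σ kqᵢ/rᵢ.
Distances from the field point to each charge: r₁ = 2.12 m, r₂ = 1.99 m, r₃ = 1.84 m.
V = k[(-3.94×10⁻⁶)/(2.12) + (-8.92×10⁻⁶)/(1.99) + (-5.09×10⁻⁶)/(1.84)] = -8.19×10⁴ V.

-8.19×10⁴ V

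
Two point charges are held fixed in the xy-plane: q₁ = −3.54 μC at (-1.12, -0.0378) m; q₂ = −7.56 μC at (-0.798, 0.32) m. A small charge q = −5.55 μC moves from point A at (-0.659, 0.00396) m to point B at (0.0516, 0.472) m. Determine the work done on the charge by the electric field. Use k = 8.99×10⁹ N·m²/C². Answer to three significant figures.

0.899 J

The work done by the electric force is W_field = −ΔU = −q(V_B − V_A) = q(V_A − V_B).
At A: distances to the source charges are 0.463 m, 0.345 m; V_A = Σ kqᵢ/rᵢ = -2.66×10⁵ V.
At B: distances to the source charges are 1.28 m, 0.863 m; V_B = Σ kqᵢ/rᵢ = -1.04×10⁵ V.
ΔV = V_B − V_A = 1.62×10⁵ V.
W_field = −qΔV = −(-5.55×10⁻⁶ C)(1.62×10⁵ V) = 0.899 J.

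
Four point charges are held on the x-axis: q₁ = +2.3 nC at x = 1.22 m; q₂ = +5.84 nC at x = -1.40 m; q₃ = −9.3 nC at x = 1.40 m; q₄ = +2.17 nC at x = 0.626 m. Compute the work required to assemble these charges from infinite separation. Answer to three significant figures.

-1.30×10⁻⁶ J

The assembly work is the sum of pairwise potential energies, U = Σ_{i<j} kqᵢqⱼ/rᵢⱼ.
Pair separations: r₁₂ = 2.62 m, r₁₃ = 0.180 m, r₁₄ = 0.594 m, r₂₃ = 2.80 m, r₂₄ = 2.03 m, r₃₄ = 0.774 m.
Summing all 6 pair terms gives U = -1.30×10⁻⁶ J.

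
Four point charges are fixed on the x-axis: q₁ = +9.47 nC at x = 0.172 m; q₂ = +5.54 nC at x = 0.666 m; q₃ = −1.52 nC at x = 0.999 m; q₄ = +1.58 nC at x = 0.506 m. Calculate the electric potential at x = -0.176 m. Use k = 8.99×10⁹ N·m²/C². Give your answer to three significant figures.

313 V

The total potential is the scalar sum of each charge's contribution, V = Σ kqᵢ/rᵢ.
Distances from the field point to each charge: r₁ = 0.348 m, r₂ = 0.842 m, r₃ = 1.18 m, r₄ = 0.682 m.
V = k[(9.47×10⁻⁹)/(0.348) + (5.54×10⁻⁹)/(0.842) + (-1.52×10⁻⁹)/(1.18) + (1.58×10⁻⁹)/(0.682)] = 313 V.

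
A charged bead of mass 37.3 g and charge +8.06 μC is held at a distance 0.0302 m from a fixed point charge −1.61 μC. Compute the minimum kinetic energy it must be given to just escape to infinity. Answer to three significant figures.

To just escape, total mechanical energy must reach zero at infinity: ½mv²_min + U = 0, so ½mv²_min = −U = |kQq|/r.
|U| = |kQq|/r = (8.99×10⁹ N·m²/C²)(1.61×10⁻⁶)(8.06×10⁻⁶)/(0.0302) = 3.86 J.

3.86 J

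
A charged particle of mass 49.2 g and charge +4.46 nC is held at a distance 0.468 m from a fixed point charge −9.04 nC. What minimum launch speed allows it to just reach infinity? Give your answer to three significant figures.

5.61×10⁻³ m/s

To just escape, total mechanical energy must reach zero at infinity: ½mv²_min + U = 0, so ½mv²_min = −U = |kQq|/r.
|U| = |kQq|/r = (8.99×10⁹ N·m²/C²)(9.04×10⁻⁹)(4.46×10⁻⁹)/(0.468) = 7.74×10⁻⁷ J.
v_min = √(2|U|/m) = √(2·7.74×10⁻⁷/0.0492) = 5.61×10⁻³ m/s.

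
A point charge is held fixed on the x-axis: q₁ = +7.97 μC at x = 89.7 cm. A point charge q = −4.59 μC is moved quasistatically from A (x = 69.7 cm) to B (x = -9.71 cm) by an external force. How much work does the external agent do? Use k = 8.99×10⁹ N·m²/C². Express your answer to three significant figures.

For quasistatic motion the external work equals the change in potential energy: W_ext = qΔV = q(V_B − V_A).
At A: distance to the source charge is 0.200 m; V_A = kq₁/r = 3.58×10⁵ V.
At B: distance to the source charge is 0.994 m; V_B = kq₁/r = 7.21×10⁴ V.
ΔV = V_B − V_A = -2.86×10⁵ V.
W_ext = qΔV = (-4.59×10⁻⁶ C)(-2.86×10⁵ V) = 1.31 J.

1.31 J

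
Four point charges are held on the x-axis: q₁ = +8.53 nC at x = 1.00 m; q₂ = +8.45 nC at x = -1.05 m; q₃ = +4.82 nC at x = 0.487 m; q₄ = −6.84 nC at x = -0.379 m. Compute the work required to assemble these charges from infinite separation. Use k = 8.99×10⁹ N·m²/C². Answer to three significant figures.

The work to assemble the configuration equals its total potential energy, U = Σ kqᵢqⱼ/rᵢⱼ over all pairs.
Pair separations: r₁₂ = 2.05 m, r₁₃ = 0.513 m, r₁₄ = 1.38 m, r₂₃ = 1.54 m, r₂₄ = 0.671 m, r₃₄ = 0.866 m.
Summing all 6 pair terms gives U = -2.22×10⁻⁷ J.

-2.22×10⁻⁷ J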